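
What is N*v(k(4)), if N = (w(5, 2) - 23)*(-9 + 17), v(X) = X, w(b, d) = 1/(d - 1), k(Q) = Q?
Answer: -704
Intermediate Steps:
w(b, d) = 1/(-1 + d)
N = -176 (N = (1/(-1 + 2) - 23)*(-9 + 17) = (1/1 - 23)*8 = (1 - 23)*8 = -22*8 = -176)
N*v(k(4)) = -176*4 = -704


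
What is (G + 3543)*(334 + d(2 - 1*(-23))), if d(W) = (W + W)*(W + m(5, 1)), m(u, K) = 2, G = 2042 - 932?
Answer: 7835652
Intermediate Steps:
G = 1110
d(W) = 2*W*(2 + W) (d(W) = (W + W)*(W + 2) = (2*W)*(2 + W) = 2*W*(2 + W))
(G + 3543)*(334 + d(2 - 1*(-23))) = (1110 + 3543)*(334 + 2*(2 - 1*(-23))*(2 + (2 - 1*(-23)))) = 4653*(334 + 2*(2 + 23)*(2 + (2 + 23))) = 4653*(334 + 2*25*(2 + 25)) = 4653*(334 + 2*25*27) = 4653*(334 + 1350) = 4653*1684 = 7835652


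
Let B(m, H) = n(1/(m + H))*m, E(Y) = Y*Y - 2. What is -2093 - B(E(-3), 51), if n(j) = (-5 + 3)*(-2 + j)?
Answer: -61502/29 ≈ -2120.8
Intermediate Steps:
E(Y) = -2 + Y² (E(Y) = Y² - 2 = -2 + Y²)
n(j) = 4 - 2*j (n(j) = -2*(-2 + j) = 4 - 2*j)
B(m, H) = m*(4 - 2/(H + m)) (B(m, H) = (4 - 2/(m + H))*m = (4 - 2/(H + m))*m = m*(4 - 2/(H + m)))
-2093 - B(E(-3), 51) = -2093 - (-2 + (-3)²)*(4 - 2/(51 + (-2 + (-3)²))) = -2093 - (-2 + 9)*(4 - 2/(51 + (-2 + 9))) = -2093 - 7*(4 - 2/(51 + 7)) = -2093 - 7*(4 - 2/58) = -2093 - 7*(4 - 2*1/58) = -2093 - 7*(4 - 1/29) = -2093 - 7*115/29 = -2093 - 1*805/29 = -2093 - 805/29 = -61502/29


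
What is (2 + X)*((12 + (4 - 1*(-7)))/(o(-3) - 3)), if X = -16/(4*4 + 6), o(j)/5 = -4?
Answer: -14/11 ≈ -1.2727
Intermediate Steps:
o(j) = -20 (o(j) = 5*(-4) = -20)
X = -8/11 (X = -16/(16 + 6) = -16/22 = -16*1/22 = -8/11 ≈ -0.72727)
(2 + X)*((12 + (4 - 1*(-7)))/(o(-3) - 3)) = (2 - 8/11)*((12 + (4 - 1*(-7)))/(-20 - 3)) = 14*((12 + (4 + 7))/(-23))/11 = 14*((12 + 11)*(-1/23))/11 = 14*(23*(-1/23))/11 = (14/11)*(-1) = -14/11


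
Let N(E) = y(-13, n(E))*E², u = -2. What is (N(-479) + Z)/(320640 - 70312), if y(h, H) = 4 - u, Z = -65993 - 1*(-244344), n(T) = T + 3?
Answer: 1554997/250328 ≈ 6.2118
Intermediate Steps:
n(T) = 3 + T
Z = 178351 (Z = -65993 + 244344 = 178351)
y(h, H) = 6 (y(h, H) = 4 - 1*(-2) = 4 + 2 = 6)
N(E) = 6*E²
(N(-479) + Z)/(320640 - 70312) = (6*(-479)² + 178351)/(320640 - 70312) = (6*229441 + 178351)/250328 = (1376646 + 178351)*(1/250328) = 1554997*(1/250328) = 1554997/250328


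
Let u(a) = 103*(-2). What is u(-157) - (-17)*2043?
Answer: 34525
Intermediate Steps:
u(a) = -206
u(-157) - (-17)*2043 = -206 - (-17)*2043 = -206 - 1*(-34731) = -206 + 34731 = 34525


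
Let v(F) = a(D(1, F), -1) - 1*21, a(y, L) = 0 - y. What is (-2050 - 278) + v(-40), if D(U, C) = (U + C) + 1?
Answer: -2311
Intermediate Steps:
D(U, C) = 1 + C + U (D(U, C) = (C + U) + 1 = 1 + C + U)
a(y, L) = -y
v(F) = -23 - F (v(F) = -(1 + F + 1) - 1*21 = -(2 + F) - 21 = (-2 - F) - 21 = -23 - F)
(-2050 - 278) + v(-40) = (-2050 - 278) + (-23 - 1*(-40)) = -2328 + (-23 + 40) = -2328 + 17 = -2311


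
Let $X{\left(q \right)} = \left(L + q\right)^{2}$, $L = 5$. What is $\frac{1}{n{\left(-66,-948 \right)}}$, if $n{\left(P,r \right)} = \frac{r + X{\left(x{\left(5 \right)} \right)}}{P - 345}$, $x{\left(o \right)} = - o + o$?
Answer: $\frac{411}{923} \approx 0.44529$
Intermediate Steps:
$x{\left(o \right)} = 0$
$X{\left(q \right)} = \left(5 + q\right)^{2}$
$n{\left(P,r \right)} = \frac{25 + r}{-345 + P}$ ($n{\left(P,r \right)} = \frac{r + \left(5 + 0\right)^{2}}{P - 345} = \frac{r + 5^{2}}{-345 + P} = \frac{r + 25}{-345 + P} = \frac{25 + r}{-345 + P}$)
$\frac{1}{n{\left(-66,-948 \right)}} = \frac{1}{\frac{1}{-345 - 66} \left(25 - 948\right)} = \frac{1}{\frac{1}{-411} \left(-923\right)} = \frac{1}{\left(- \frac{1}{411}\right) \left(-923\right)} = \frac{1}{\frac{923}{411}} = \frac{411}{923}$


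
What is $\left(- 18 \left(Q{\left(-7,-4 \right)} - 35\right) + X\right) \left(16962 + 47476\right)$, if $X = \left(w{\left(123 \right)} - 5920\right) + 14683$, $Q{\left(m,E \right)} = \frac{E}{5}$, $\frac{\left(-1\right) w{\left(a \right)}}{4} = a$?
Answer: $\frac{2872452726}{5} \approx 5.7449 \cdot 10^{8}$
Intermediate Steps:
$w{\left(a \right)} = - 4 a$
$Q{\left(m,E \right)} = \frac{E}{5}$ ($Q{\left(m,E \right)} = E \frac{1}{5} = \frac{E}{5}$)
$X = 8271$ ($X = \left(\left(-4\right) 123 - 5920\right) + 14683 = \left(-492 - 5920\right) + 14683 = -6412 + 14683 = 8271$)
$\left(- 18 \left(Q{\left(-7,-4 \right)} - 35\right) + X\right) \left(16962 + 47476\right) = \left(- 18 \left(\frac{1}{5} \left(-4\right) - 35\right) + 8271\right) \left(16962 + 47476\right) = \left(- 18 \left(- \frac{4}{5} - 35\right) + 8271\right) 64438 = \left(\left(-18\right) \left(- \frac{179}{5}\right) + 8271\right) 64438 = \left(\frac{3222}{5} + 8271\right) 64438 = \frac{44577}{5} \cdot 64438 = \frac{2872452726}{5}$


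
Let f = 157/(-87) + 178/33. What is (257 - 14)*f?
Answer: 278235/319 ≈ 872.21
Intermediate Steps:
f = 1145/319 (f = 157*(-1/87) + 178*(1/33) = -157/87 + 178/33 = 1145/319 ≈ 3.5893)
(257 - 14)*f = (257 - 14)*(1145/319) = 243*(1145/319) = 278235/319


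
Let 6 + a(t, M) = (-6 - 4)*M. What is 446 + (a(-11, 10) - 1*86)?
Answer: 254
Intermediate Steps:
a(t, M) = -6 - 10*M (a(t, M) = -6 + (-6 - 4)*M = -6 - 10*M)
446 + (a(-11, 10) - 1*86) = 446 + ((-6 - 10*10) - 1*86) = 446 + ((-6 - 100) - 86) = 446 + (-106 - 86) = 446 - 192 = 254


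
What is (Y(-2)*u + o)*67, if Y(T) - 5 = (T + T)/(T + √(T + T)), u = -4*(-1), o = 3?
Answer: 1809 + 268*I ≈ 1809.0 + 268.0*I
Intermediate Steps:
u = 4
Y(T) = 5 + 2*T/(T + √2*√T) (Y(T) = 5 + (T + T)/(T + √(T + T)) = 5 + (2*T)/(T + √(2*T)) = 5 + (2*T)/(T + √2*√T) = 5 + 2*T/(T + √2*√T))
(Y(-2)*u + o)*67 = (((7*(-2) + 5*√2*√(-2))/(-2 + √2*√(-2)))*4 + 3)*67 = (((-14 + 5*√2*(I*√2))/(-2 + √2*(I*√2)))*4 + 3)*67 = (((-14 + 10*I)/(-2 + 2*I))*4 + 3)*67 = ((((-2 - 2*I)/8)*(-14 + 10*I))*4 + 3)*67 = (((-14 + 10*I)*(-2 - 2*I)/8)*4 + 3)*67 = ((-14 + 10*I)*(-2 - 2*I)/2 + 3)*67 = (3 + (-14 + 10*I)*(-2 - 2*I)/2)*67 = 201 + 67*(-14 + 10*I)*(-2 - 2*I)/2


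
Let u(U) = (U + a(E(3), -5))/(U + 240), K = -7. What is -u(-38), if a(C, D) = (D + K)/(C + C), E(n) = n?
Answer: 20/101 ≈ 0.19802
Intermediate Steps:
a(C, D) = (-7 + D)/(2*C) (a(C, D) = (D - 7)/(C + C) = (-7 + D)/((2*C)) = (-7 + D)*(1/(2*C)) = (-7 + D)/(2*C))
u(U) = (-2 + U)/(240 + U) (u(U) = (U + (1/2)*(-7 - 5)/3)/(U + 240) = (U + (1/2)*(1/3)*(-12))/(240 + U) = (U - 2)/(240 + U) = (-2 + U)/(240 + U))
-u(-38) = -(-2 - 38)/(240 - 38) = -(-40)/202 = -1*(-20/101) = 20/101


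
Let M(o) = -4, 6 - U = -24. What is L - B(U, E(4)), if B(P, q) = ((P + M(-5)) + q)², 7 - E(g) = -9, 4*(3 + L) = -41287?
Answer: -48355/4 ≈ -12089.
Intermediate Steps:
U = 30 (U = 6 - 1*(-24) = 6 + 24 = 30)
L = -41299/4 (L = -3 + (¼)*(-41287) = -3 - 41287/4 = -41299/4 ≈ -10325.)
E(g) = 16 (E(g) = 7 - 1*(-9) = 7 + 9 = 16)
B(P, q) = (-4 + P + q)² (B(P, q) = ((P - 4) + q)² = ((-4 + P) + q)² = (-4 + P + q)²)
L - B(U, E(4)) = -41299/4 - (-4 + 30 + 16)² = -41299/4 - 1*42² = -41299/4 - 1*1764 = -41299/4 - 1764 = -48355/4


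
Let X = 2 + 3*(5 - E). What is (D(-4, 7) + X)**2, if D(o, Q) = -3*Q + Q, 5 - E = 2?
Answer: 36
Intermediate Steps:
E = 3 (E = 5 - 1*2 = 5 - 2 = 3)
D(o, Q) = -2*Q
X = 8 (X = 2 + 3*(5 - 1*3) = 2 + 3*(5 - 3) = 2 + 3*2 = 2 + 6 = 8)
(D(-4, 7) + X)**2 = (-2*7 + 8)**2 = (-14 + 8)**2 = (-6)**2 = 36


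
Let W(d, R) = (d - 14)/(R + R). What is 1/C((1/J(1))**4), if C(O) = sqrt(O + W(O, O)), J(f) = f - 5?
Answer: -16*I*sqrt(458623)/458623 ≈ -0.023626*I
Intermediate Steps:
W(d, R) = (-14 + d)/(2*R) (W(d, R) = (-14 + d)/((2*R)) = (-14 + d)*(1/(2*R)) = (-14 + d)/(2*R))
J(f) = -5 + f
C(O) = sqrt(O + (-14 + O)/(2*O))
1/C((1/J(1))**4) = 1/(sqrt(2 - 28*(-5 + 1)**4 + 4*(1/(-5 + 1))**4)/2) = 1/(sqrt(2 - 28/((1/(-4))**4) + 4*(1/(-4))**4)/2) = 1/(sqrt(2 - 28/((-1/4)**4) + 4*(-1/4)**4)/2) = 1/(sqrt(2 - 28/1/256 + 4*(1/256))/2) = 1/(sqrt(2 - 28*256 + 1/64)/2) = 1/(sqrt(2 - 7168 + 1/64)/2) = 1/(sqrt(-458623/64)/2) = 1/((I*sqrt(458623)/8)/2) = 1/(I*sqrt(458623)/16) = -16*I*sqrt(458623)/458623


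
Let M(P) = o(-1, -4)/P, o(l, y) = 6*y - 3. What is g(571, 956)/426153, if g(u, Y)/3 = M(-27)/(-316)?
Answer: -1/44888116 ≈ -2.2278e-8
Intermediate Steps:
o(l, y) = -3 + 6*y
M(P) = -27/P (M(P) = (-3 + 6*(-4))/P = (-3 - 24)/P = -27/P)
g(u, Y) = -3/316 (g(u, Y) = 3*(-27/(-27)/(-316)) = 3*(-27*(-1/27)*(-1/316)) = 3*(1*(-1/316)) = 3*(-1/316) = -3/316)
g(571, 956)/426153 = -3/316/426153 = -3/316*1/426153 = -1/44888116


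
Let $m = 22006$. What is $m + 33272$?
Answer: $55278$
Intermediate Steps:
$m + 33272 = 22006 + 33272 = 55278$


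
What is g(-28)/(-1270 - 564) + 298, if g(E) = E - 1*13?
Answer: 546573/1834 ≈ 298.02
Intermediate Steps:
g(E) = -13 + E (g(E) = E - 13 = -13 + E)
g(-28)/(-1270 - 564) + 298 = (-13 - 28)/(-1270 - 564) + 298 = -41/(-1834) + 298 = -1/1834*(-41) + 298 = 41/1834 + 298 = 546573/1834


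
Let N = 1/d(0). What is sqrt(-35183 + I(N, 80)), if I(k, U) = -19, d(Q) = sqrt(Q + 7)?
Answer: I*sqrt(35202) ≈ 187.62*I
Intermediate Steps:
d(Q) = sqrt(7 + Q)
N = sqrt(7)/7 (N = 1/(sqrt(7 + 0)) = 1/(sqrt(7)) = sqrt(7)/7 ≈ 0.37796)
sqrt(-35183 + I(N, 80)) = sqrt(-35183 - 19) = sqrt(-35202) = I*sqrt(35202)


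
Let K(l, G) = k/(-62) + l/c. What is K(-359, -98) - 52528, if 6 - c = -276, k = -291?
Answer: -229584937/4371 ≈ -52525.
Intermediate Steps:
c = 282 (c = 6 - 1*(-276) = 6 + 276 = 282)
K(l, G) = 291/62 + l/282 (K(l, G) = -291/(-62) + l/282 = -291*(-1/62) + l*(1/282) = 291/62 + l/282)
K(-359, -98) - 52528 = (291/62 + (1/282)*(-359)) - 52528 = (291/62 - 359/282) - 52528 = 14951/4371 - 52528 = -229584937/4371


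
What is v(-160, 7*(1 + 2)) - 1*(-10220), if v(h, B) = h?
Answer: 10060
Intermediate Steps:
v(-160, 7*(1 + 2)) - 1*(-10220) = -160 - 1*(-10220) = -160 + 10220 = 10060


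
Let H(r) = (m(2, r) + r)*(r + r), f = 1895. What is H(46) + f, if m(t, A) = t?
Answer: 6311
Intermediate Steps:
H(r) = 2*r*(2 + r) (H(r) = (2 + r)*(r + r) = (2 + r)*(2*r) = 2*r*(2 + r))
H(46) + f = 2*46*(2 + 46) + 1895 = 2*46*48 + 1895 = 4416 + 1895 = 6311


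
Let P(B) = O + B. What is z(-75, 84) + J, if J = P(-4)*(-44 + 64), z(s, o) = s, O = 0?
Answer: -155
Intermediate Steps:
P(B) = B (P(B) = 0 + B = B)
J = -80 (J = -4*(-44 + 64) = -4*20 = -80)
z(-75, 84) + J = -75 - 80 = -155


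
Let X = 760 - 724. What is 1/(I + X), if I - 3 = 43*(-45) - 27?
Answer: -1/1923 ≈ -0.00052002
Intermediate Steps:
X = 36
I = -1959 (I = 3 + (43*(-45) - 27) = 3 + (-1935 - 27) = 3 - 1962 = -1959)
1/(I + X) = 1/(-1959 + 36) = 1/(-1923) = -1/1923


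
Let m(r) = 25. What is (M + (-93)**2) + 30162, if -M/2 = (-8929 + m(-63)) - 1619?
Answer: 59857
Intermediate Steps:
M = 21046 (M = -2*((-8929 + 25) - 1619) = -2*(-8904 - 1619) = -2*(-10523) = 21046)
(M + (-93)**2) + 30162 = (21046 + (-93)**2) + 30162 = (21046 + 8649) + 30162 = 29695 + 30162 = 59857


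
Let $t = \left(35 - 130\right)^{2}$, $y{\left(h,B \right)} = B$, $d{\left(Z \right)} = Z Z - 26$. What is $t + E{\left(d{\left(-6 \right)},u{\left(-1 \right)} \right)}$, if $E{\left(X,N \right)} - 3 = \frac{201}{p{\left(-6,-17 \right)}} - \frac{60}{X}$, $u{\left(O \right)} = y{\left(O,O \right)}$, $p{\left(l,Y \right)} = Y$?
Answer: $\frac{153173}{17} \approx 9010.2$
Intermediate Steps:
$d{\left(Z \right)} = -26 + Z^{2}$ ($d{\left(Z \right)} = Z^{2} - 26 = -26 + Z^{2}$)
$t = 9025$ ($t = \left(-95\right)^{2} = 9025$)
$u{\left(O \right)} = O$
$E{\left(X,N \right)} = - \frac{150}{17} - \frac{60}{X}$ ($E{\left(X,N \right)} = 3 + \left(\frac{201}{-17} - \frac{60}{X}\right) = 3 + \left(201 \left(- \frac{1}{17}\right) - \frac{60}{X}\right) = 3 - \left(\frac{201}{17} + \frac{60}{X}\right) = - \frac{150}{17} - \frac{60}{X}$)
$t + E{\left(d{\left(-6 \right)},u{\left(-1 \right)} \right)} = 9025 - \left(\frac{150}{17} + \frac{60}{-26 + \left(-6\right)^{2}}\right) = 9025 - \left(\frac{150}{17} + \frac{60}{-26 + 36}\right) = 9025 - \left(\frac{150}{17} + \frac{60}{10}\right) = 9025 - \frac{252}{17} = \frac{153173}{17}$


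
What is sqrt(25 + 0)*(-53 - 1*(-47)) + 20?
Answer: -10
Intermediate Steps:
sqrt(25 + 0)*(-53 - 1*(-47)) + 20 = sqrt(25)*(-53 + 47) + 20 = 5*(-6) + 20 = -30 + 20 = -10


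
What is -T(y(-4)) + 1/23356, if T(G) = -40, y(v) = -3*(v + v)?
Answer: 934241/23356 ≈ 40.000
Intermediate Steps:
y(v) = -6*v
-T(y(-4)) + 1/23356 = -1*(-40) + 1/23356 = 40 + 1/23356 = 934241/23356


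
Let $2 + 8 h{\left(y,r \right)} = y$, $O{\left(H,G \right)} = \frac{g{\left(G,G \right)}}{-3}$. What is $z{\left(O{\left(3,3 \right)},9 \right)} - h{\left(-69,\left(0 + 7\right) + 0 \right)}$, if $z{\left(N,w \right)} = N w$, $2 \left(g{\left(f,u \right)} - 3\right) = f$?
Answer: $- \frac{37}{8} \approx -4.625$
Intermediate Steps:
$g{\left(f,u \right)} = 3 + \frac{f}{2}$
$O{\left(H,G \right)} = -1 - \frac{G}{6}$ ($O{\left(H,G \right)} = \frac{3 + \frac{G}{2}}{-3} = \left(3 + \frac{G}{2}\right) \left(- \frac{1}{3}\right) = -1 - \frac{G}{6}$)
$h{\left(y,r \right)} = - \frac{1}{4} + \frac{y}{8}$
$z{\left(O{\left(3,3 \right)},9 \right)} - h{\left(-69,\left(0 + 7\right) + 0 \right)} = \left(-1 - \frac{1}{2}\right) 9 - \left(- \frac{1}{4} + \frac{1}{8} \left(-69\right)\right) = \left(-1 - \frac{1}{2}\right) 9 - \left(- \frac{1}{4} - \frac{69}{8}\right) = \left(- \frac{3}{2}\right) 9 - - \frac{71}{8} = - \frac{27}{2} + \frac{71}{8} = - \frac{37}{8}$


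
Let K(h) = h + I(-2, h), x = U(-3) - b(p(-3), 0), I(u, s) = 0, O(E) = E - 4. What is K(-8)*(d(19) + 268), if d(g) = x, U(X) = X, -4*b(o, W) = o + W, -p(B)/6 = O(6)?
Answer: -2096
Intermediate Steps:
O(E) = -4 + E
p(B) = -12 (p(B) = -6*(-4 + 6) = -6*2 = -12)
b(o, W) = -W/4 - o/4 (b(o, W) = -(o + W)/4 = -(W + o)/4 = -W/4 - o/4)
x = -6 (x = -3 - (-¼*0 - ¼*(-12)) = -3 - (0 + 3) = -3 - 1*3 = -3 - 3 = -6)
d(g) = -6
K(h) = h (K(h) = h + 0 = h)
K(-8)*(d(19) + 268) = -8*(-6 + 268) = -8*262 = -2096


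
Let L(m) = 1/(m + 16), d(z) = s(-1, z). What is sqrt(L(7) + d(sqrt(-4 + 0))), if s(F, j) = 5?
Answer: 2*sqrt(667)/23 ≈ 2.2458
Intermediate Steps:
d(z) = 5
L(m) = 1/(16 + m)
sqrt(L(7) + d(sqrt(-4 + 0))) = sqrt(1/(16 + 7) + 5) = sqrt(1/23 + 5) = sqrt(116/23) = 2*sqrt(667)/23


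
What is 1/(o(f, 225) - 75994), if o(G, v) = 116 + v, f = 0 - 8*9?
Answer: -1/75653 ≈ -1.3218e-5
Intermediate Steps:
f = -72 (f = 0 - 72 = -72)
1/(o(f, 225) - 75994) = 1/((116 + 225) - 75994) = 1/(341 - 75994) = 1/(-75653) = -1/75653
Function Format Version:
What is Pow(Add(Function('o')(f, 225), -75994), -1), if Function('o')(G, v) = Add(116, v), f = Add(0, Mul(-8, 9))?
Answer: Rational(-1, 75653) ≈ -1.3218e-5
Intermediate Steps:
f = -72 (f = Add(0, -72) = -72)
Pow(Add(Function('o')(f, 225), -75994), -1) = Pow(Add(Add(116, 225), -75994), -1) = Pow(Add(341, -75994), -1) = Pow(-75653, -1) = Rational(-1, 75653)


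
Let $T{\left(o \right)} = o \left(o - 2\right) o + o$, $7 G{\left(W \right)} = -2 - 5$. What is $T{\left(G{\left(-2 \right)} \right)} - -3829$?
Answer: $3825$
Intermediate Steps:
$G{\left(W \right)} = -1$ ($G{\left(W \right)} = \frac{-2 - 5}{7} = \frac{1}{7} \left(-7\right) = -1$)
$T{\left(o \right)} = o + o^{2} \left(-2 + o\right)$ ($T{\left(o \right)} = o \left(-2 + o\right) o + o = o o \left(-2 + o\right) + o = o^{2} \left(-2 + o\right) + o = o + o^{2} \left(-2 + o\right)$)
$T{\left(G{\left(-2 \right)} \right)} - -3829 = - (1 + \left(-1\right)^{2} - -2) - -3829 = - (1 + 1 + 2) + 3829 = \left(-1\right) 4 + 3829 = -4 + 3829 = 3825$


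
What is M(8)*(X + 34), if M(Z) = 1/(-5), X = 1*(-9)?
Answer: -5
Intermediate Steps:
X = -9
M(Z) = -⅕
M(8)*(X + 34) = -(-9 + 34)/5 = -⅕*25 = -5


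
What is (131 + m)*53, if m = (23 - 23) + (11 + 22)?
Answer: 8692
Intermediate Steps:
m = 33 (m = 0 + 33 = 33)
(131 + m)*53 = (131 + 33)*53 = 164*53 = 8692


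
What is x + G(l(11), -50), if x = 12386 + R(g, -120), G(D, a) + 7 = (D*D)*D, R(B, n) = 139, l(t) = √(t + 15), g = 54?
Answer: 12518 + 26*√26 ≈ 12651.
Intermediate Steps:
l(t) = √(15 + t)
G(D, a) = -7 + D³ (G(D, a) = -7 + (D*D)*D = -7 + D²*D = -7 + D³)
x = 12525 (x = 12386 + 139 = 12525)
x + G(l(11), -50) = 12525 + (-7 + (√(15 + 11))³) = 12525 + (-7 + (√26)³) = 12525 + (-7 + 26*√26) = 12518 + 26*√26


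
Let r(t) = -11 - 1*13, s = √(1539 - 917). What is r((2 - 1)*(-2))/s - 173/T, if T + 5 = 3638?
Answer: -1/21 - 12*√622/311 ≈ -1.0099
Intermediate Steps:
T = 3633 (T = -5 + 3638 = 3633)
s = √622 ≈ 24.940
r(t) = -24 (r(t) = -11 - 13 = -24)
r((2 - 1)*(-2))/s - 173/T = -24*√622/622 - 173/3633 = -12*√622/311 - 173*1/3633 = -12*√622/311 - 1/21 = -1/21 - 12*√622/311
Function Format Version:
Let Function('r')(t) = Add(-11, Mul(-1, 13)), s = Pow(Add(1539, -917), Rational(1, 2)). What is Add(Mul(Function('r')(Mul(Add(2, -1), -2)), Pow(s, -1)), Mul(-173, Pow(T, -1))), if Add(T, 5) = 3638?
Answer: Add(Rational(-1, 21), Mul(Rational(-12, 311), Pow(622, Rational(1, 2)))) ≈ -1.0099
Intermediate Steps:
T = 3633 (T = Add(-5, 3638) = 3633)
s = Pow(622, Rational(1, 2)) ≈ 24.940
Function('r')(t) = -24 (Function('r')(t) = Add(-11, -13) = -24)
Add(Mul(Function('r')(Mul(Add(2, -1), -2)), Pow(s, -1)), Mul(-173, Pow(T, -1))) = Add(Mul(-24, Pow(Pow(622, Rational(1, 2)), -1)), Mul(-173, Pow(3633, -1))) = Add(Mul(-24, Mul(Rational(1, 622), Pow(622, Rational(1, 2)))), Mul(-173, Rational(1, 3633))) = Add(Mul(Rational(-12, 311), Pow(622, Rational(1, 2))), Rational(-1, 21)) = Add(Rational(-1, 21), Mul(Rational(-12, 311), Pow(622, Rational(1, 2))))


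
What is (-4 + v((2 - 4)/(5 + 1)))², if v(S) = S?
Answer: 169/9 ≈ 18.778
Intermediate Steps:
(-4 + v((2 - 4)/(5 + 1)))² = (-4 + (2 - 4)/(5 + 1))² = (-4 - 2/6)² = (-4 - 2*⅙)² = (-4 - ⅓)² = (-13/3)² = 169/9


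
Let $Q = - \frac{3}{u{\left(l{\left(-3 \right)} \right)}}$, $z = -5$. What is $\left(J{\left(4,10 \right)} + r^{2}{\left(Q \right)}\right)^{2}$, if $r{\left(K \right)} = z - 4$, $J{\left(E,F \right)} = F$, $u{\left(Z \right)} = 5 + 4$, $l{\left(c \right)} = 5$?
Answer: $8281$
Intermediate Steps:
$u{\left(Z \right)} = 9$
$Q = - \frac{1}{3}$ ($Q = - \frac{3}{9} = \left(-3\right) \frac{1}{9} = - \frac{1}{3} \approx -0.33333$)
$r{\left(K \right)} = -9$ ($r{\left(K \right)} = -5 - 4 = -9$)
$\left(J{\left(4,10 \right)} + r^{2}{\left(Q \right)}\right)^{2} = \left(10 + \left(-9\right)^{2}\right)^{2} = \left(10 + 81\right)^{2} = 91^{2} = 8281$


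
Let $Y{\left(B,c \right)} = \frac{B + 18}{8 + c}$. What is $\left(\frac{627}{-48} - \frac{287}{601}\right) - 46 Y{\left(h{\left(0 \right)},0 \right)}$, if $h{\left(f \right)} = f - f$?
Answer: $- \frac{1125457}{9616} \approx -117.04$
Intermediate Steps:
$h{\left(f \right)} = 0$
$Y{\left(B,c \right)} = \frac{18 + B}{8 + c}$
$\left(\frac{627}{-48} - \frac{287}{601}\right) - 46 Y{\left(h{\left(0 \right)},0 \right)} = \left(\frac{627}{-48} - \frac{287}{601}\right) - 46 \frac{18 + 0}{8 + 0} = \left(627 \left(- \frac{1}{48}\right) - \frac{287}{601}\right) - 46 \cdot \frac{1}{8} \cdot 18 = \left(- \frac{209}{16} - \frac{287}{601}\right) - 46 \cdot \frac{1}{8} \cdot 18 = - \frac{130201}{9616} - \frac{207}{2} = - \frac{1125457}{9616}$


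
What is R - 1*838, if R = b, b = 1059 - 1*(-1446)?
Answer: 1667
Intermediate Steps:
b = 2505 (b = 1059 + 1446 = 2505)
R = 2505
R - 1*838 = 2505 - 1*838 = 2505 - 838 = 1667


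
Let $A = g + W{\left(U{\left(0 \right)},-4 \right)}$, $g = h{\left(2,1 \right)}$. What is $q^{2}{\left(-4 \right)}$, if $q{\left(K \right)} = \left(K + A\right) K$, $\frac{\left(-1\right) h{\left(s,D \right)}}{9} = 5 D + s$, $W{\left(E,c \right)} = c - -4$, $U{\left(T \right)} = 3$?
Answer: $71824$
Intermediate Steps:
$W{\left(E,c \right)} = 4 + c$ ($W{\left(E,c \right)} = c + 4 = 4 + c$)
$h{\left(s,D \right)} = - 45 D - 9 s$ ($h{\left(s,D \right)} = - 9 \left(5 D + s\right) = - 9 \left(s + 5 D\right) = - 45 D - 9 s$)
$g = -63$ ($g = \left(-45\right) 1 - 18 = -45 - 18 = -63$)
$A = -63$ ($A = -63 + \left(4 - 4\right) = -63 + 0 = -63$)
$q{\left(K \right)} = K \left(-63 + K\right)$ ($q{\left(K \right)} = \left(K - 63\right) K = \left(-63 + K\right) K = K \left(-63 + K\right)$)
$q^{2}{\left(-4 \right)} = \left(- 4 \left(-63 - 4\right)\right)^{2} = \left(\left(-4\right) \left(-67\right)\right)^{2} = 268^{2} = 71824$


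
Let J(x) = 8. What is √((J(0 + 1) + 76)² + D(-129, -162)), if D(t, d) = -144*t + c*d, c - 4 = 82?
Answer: 30*√13 ≈ 108.17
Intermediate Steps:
c = 86 (c = 4 + 82 = 86)
D(t, d) = -144*t + 86*d
√((J(0 + 1) + 76)² + D(-129, -162)) = √((8 + 76)² + (-144*(-129) + 86*(-162))) = √(84² + (18576 - 13932)) = √(7056 + 4644) = √11700 = 30*√13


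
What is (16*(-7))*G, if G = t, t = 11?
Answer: -1232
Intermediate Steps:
G = 11
(16*(-7))*G = (16*(-7))*11 = -112*11 = -1232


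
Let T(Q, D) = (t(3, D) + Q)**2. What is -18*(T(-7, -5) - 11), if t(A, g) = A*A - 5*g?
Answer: -12924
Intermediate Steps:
t(A, g) = A**2 - 5*g
T(Q, D) = (9 + Q - 5*D)**2 (T(Q, D) = ((3**2 - 5*D) + Q)**2 = ((9 - 5*D) + Q)**2 = (9 + Q - 5*D)**2)
-18*(T(-7, -5) - 11) = -18*((9 - 7 - 5*(-5))**2 - 11) = -18*((9 - 7 + 25)**2 - 11) = -18*(27**2 - 11) = -18*(729 - 11) = -18*718 = -12924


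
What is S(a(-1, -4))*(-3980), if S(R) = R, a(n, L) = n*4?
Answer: 15920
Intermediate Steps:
a(n, L) = 4*n
S(a(-1, -4))*(-3980) = (4*(-1))*(-3980) = -4*(-3980) = 15920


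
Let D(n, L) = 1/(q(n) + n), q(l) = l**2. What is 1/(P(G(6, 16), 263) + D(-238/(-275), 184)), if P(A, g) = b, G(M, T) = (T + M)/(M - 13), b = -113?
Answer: -122094/13720997 ≈ -0.0088983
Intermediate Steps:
G(M, T) = (M + T)/(-13 + M)
P(A, g) = -113
D(n, L) = 1/(n + n**2) (D(n, L) = 1/(n**2 + n) = 1/(n + n**2))
1/(P(G(6, 16), 263) + D(-238/(-275), 184)) = 1/(-113 + 1/(((-238/(-275)))*(1 - 238/(-275)))) = 1/(-113 + 1/(((-238*(-1/275)))*(1 - 238*(-1/275)))) = 1/(-113 + 1/((238/275)*(1 + 238/275))) = 1/(-113 + 275/(238*(513/275))) = 1/(-113 + (275/238)*(275/513)) = 1/(-113 + 75625/122094) = 1/(-13720997/122094) = -122094/13720997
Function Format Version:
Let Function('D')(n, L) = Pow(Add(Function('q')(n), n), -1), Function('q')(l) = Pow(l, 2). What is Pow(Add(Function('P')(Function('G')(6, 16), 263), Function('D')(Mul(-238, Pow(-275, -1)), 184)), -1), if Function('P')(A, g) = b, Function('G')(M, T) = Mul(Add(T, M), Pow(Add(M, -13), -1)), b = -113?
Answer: Rational(-122094, 13720997) ≈ -0.0088983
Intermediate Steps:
Function('G')(M, T) = Mul(Pow(Add(-13, M), -1), Add(M, T)) (Function('G')(M, T) = Mul(Add(M, T), Pow(Add(-13, M), -1)) = Mul(Pow(Add(-13, M), -1), Add(M, T)))
Function('P')(A, g) = -113
Function('D')(n, L) = Pow(Add(n, Pow(n, 2)), -1) (Function('D')(n, L) = Pow(Add(Pow(n, 2), n), -1) = Pow(Add(n, Pow(n, 2)), -1))
Pow(Add(Function('P')(Function('G')(6, 16), 263), Function('D')(Mul(-238, Pow(-275, -1)), 184)), -1) = Pow(Add(-113, Mul(Pow(Mul(-238, Pow(-275, -1)), -1), Pow(Add(1, Mul(-238, Pow(-275, -1))), -1))), -1) = Pow(Add(-113, Mul(Pow(Mul(-238, Rational(-1, 275)), -1), Pow(Add(1, Mul(-238, Rational(-1, 275))), -1))), -1) = Pow(Add(-113, Mul(Pow(Rational(238, 275), -1), Pow(Add(1, Rational(238, 275)), -1))), -1) = Pow(Add(-113, Mul(Rational(275, 238), Pow(Rational(513, 275), -1))), -1) = Pow(Add(-113, Mul(Rational(275, 238), Rational(275, 513))), -1) = Pow(Add(-113, Rational(75625, 122094)), -1) = Pow(Rational(-13720997, 122094), -1) = Rational(-122094, 13720997)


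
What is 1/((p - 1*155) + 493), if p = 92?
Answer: 1/430 ≈ 0.0023256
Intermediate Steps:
1/((p - 1*155) + 493) = 1/((92 - 1*155) + 493) = 1/((92 - 155) + 493) = 1/(-63 + 493) = 1/430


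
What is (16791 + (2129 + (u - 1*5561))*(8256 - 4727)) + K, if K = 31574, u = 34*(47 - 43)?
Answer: -11583219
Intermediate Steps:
u = 136 (u = 34*4 = 136)
(16791 + (2129 + (u - 1*5561))*(8256 - 4727)) + K = (16791 + (2129 + (136 - 1*5561))*(8256 - 4727)) + 31574 = (16791 + (2129 + (136 - 5561))*3529) + 31574 = (16791 + (2129 - 5425)*3529) + 31574 = (16791 - 3296*3529) + 31574 = (16791 - 11631584) + 31574 = -11614793 + 31574 = -11583219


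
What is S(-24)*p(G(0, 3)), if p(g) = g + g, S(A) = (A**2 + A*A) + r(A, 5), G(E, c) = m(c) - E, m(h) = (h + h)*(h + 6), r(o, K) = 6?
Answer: 125064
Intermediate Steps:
m(h) = 2*h*(6 + h) (m(h) = (2*h)*(6 + h) = 2*h*(6 + h))
G(E, c) = -E + 2*c*(6 + c) (G(E, c) = 2*c*(6 + c) - E = -E + 2*c*(6 + c))
S(A) = 6 + 2*A**2 (S(A) = (A**2 + A*A) + 6 = (A**2 + A**2) + 6 = 2*A**2 + 6 = 6 + 2*A**2)
p(g) = 2*g
S(-24)*p(G(0, 3)) = (6 + 2*(-24)**2)*(2*(-1*0 + 2*3*(6 + 3))) = (6 + 2*576)*(2*(0 + 2*3*9)) = (6 + 1152)*(2*(0 + 54)) = 1158*(2*54) = 1158*108 = 125064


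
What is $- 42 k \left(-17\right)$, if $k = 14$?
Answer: $9996$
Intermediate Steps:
$- 42 k \left(-17\right) = \left(-42\right) 14 \left(-17\right) = \left(-588\right) \left(-17\right) = 9996$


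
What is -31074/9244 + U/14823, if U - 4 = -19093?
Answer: -11797567/2537478 ≈ -4.6493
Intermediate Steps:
U = -19089 (U = 4 - 19093 = -19089)
-31074/9244 + U/14823 = -31074/9244 - 19089/14823 = -31074*1/9244 - 19089*1/14823 = -15537/4622 - 707/549 = -11797567/2537478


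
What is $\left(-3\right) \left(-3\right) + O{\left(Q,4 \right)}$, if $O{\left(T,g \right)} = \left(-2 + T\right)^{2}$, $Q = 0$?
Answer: $13$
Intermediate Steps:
$\left(-3\right) \left(-3\right) + O{\left(Q,4 \right)} = \left(-3\right) \left(-3\right) + \left(-2 + 0\right)^{2} = 9 + \left(-2\right)^{2} = 9 + 4 = 13$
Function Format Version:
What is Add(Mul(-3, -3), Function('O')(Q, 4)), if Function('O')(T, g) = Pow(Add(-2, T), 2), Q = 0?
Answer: 13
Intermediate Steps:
Add(Mul(-3, -3), Function('O')(Q, 4)) = Add(Mul(-3, -3), Pow(Add(-2, 0), 2)) = Add(9, Pow(-2, 2)) = Add(9, 4) = 13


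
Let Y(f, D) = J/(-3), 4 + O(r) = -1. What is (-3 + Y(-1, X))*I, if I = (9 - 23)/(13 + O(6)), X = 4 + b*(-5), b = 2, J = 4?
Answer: 91/12 ≈ 7.5833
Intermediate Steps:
O(r) = -5 (O(r) = -4 - 1 = -5)
X = -6 (X = 4 + 2*(-5) = 4 - 10 = -6)
I = -7/4 (I = (9 - 23)/(13 - 5) = -14/8 = -14*⅛ = -7/4 ≈ -1.7500)
Y(f, D) = -4/3 (Y(f, D) = 4/(-3) = 4*(-⅓) = -4/3)
(-3 + Y(-1, X))*I = (-3 - 4/3)*(-7/4) = -13/3*(-7/4) = 91/12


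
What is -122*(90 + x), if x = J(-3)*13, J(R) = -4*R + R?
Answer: -25254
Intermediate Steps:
J(R) = -3*R
x = 117 (x = -3*(-3)*13 = 9*13 = 117)
-122*(90 + x) = -122*(90 + 117) = -122*207 = -25254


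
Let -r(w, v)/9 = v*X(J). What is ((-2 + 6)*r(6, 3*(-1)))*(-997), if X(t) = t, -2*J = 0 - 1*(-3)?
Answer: 161514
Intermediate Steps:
J = -3/2 (J = -(0 - 1*(-3))/2 = -(0 + 3)/2 = -1/2*3 = -3/2 ≈ -1.5000)
r(w, v) = 27*v/2 (r(w, v) = -9*v*(-3)/2 = -(-27)*v/2 = 27*v/2)
((-2 + 6)*r(6, 3*(-1)))*(-997) = ((-2 + 6)*(27*(3*(-1))/2))*(-997) = (4*((27/2)*(-3)))*(-997) = (4*(-81/2))*(-997) = -162*(-997) = 161514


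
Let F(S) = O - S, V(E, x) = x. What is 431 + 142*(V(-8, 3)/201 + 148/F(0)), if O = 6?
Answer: 791093/201 ≈ 3935.8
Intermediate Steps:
F(S) = 6 - S
431 + 142*(V(-8, 3)/201 + 148/F(0)) = 431 + 142*(3/201 + 148/(6 - 1*0)) = 431 + 142*(3*(1/201) + 148/(6 + 0)) = 431 + 142*(1/67 + 148/6) = 431 + 142*(1/67 + 148*(⅙)) = 431 + 142*(1/67 + 74/3) = 431 + 142*(4961/201) = 431 + 704462/201 = 791093/201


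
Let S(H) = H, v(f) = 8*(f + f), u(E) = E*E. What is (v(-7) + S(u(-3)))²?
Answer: 10609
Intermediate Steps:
u(E) = E²
v(f) = 16*f (v(f) = 8*(2*f) = 16*f)
(v(-7) + S(u(-3)))² = (16*(-7) + (-3)²)² = (-112 + 9)² = (-103)² = 10609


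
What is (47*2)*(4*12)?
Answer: 4512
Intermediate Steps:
(47*2)*(4*12) = 94*48 = 4512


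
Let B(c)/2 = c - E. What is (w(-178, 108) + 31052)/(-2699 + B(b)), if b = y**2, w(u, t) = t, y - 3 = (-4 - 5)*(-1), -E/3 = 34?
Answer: -31160/2207 ≈ -14.119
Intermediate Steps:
E = -102 (E = -3*34 = -102)
y = 12 (y = 3 + (-4 - 5)*(-1) = 3 - 9*(-1) = 3 + 9 = 12)
b = 144 (b = 12**2 = 144)
B(c) = 204 + 2*c (B(c) = 2*(c - 1*(-102)) = 2*(c + 102) = 2*(102 + c) = 204 + 2*c)
(w(-178, 108) + 31052)/(-2699 + B(b)) = (108 + 31052)/(-2699 + (204 + 2*144)) = 31160/(-2699 + (204 + 288)) = 31160/(-2699 + 492) = 31160/(-2207) = 31160*(-1/2207) = -31160/2207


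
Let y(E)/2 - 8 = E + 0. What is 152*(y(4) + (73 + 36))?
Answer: 20216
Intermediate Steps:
y(E) = 16 + 2*E (y(E) = 16 + 2*(E + 0) = 16 + 2*E)
152*(y(4) + (73 + 36)) = 152*((16 + 2*4) + (73 + 36)) = 152*((16 + 8) + 109) = 152*(24 + 109) = 152*133 = 20216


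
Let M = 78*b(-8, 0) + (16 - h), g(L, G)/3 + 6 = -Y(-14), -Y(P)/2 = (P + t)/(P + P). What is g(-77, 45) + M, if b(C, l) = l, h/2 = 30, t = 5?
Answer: -841/14 ≈ -60.071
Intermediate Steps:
h = 60 (h = 2*30 = 60)
Y(P) = -(5 + P)/P (Y(P) = -2*(P + 5)/(P + P) = -2*(5 + P)/(2*P) = -2*(5 + P)*1/(2*P) = -(5 + P)/P)
g(L, G) = -225/14 (g(L, G) = -18 + 3*(-(-5 - 1*(-14))/(-14)) = -18 + 3*(-(-1)*(-5 + 14)/14) = -18 + 3*(-(-1)*9/14) = -18 + 3*(-1*(-9/14)) = -18 + 3*(9/14) = -18 + 27/14 = -225/14)
M = -44 (M = 78*0 + (16 - 1*60) = 0 + (16 - 60) = 0 - 44 = -44)
g(-77, 45) + M = -225/14 - 44 = -841/14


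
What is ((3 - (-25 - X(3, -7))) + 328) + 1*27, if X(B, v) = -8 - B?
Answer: 372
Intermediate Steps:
((3 - (-25 - X(3, -7))) + 328) + 1*27 = ((3 - (-25 - (-8 - 1*3))) + 328) + 1*27 = ((3 - (-25 - (-8 - 3))) + 328) + 27 = ((3 - (-25 - 1*(-11))) + 328) + 27 = ((3 - (-25 + 11)) + 328) + 27 = ((3 - 1*(-14)) + 328) + 27 = ((3 + 14) + 328) + 27 = (17 + 328) + 27 = 345 + 27 = 372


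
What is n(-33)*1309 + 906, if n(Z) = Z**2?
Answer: 1426407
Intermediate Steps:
n(-33)*1309 + 906 = (-33)**2*1309 + 906 = 1089*1309 + 906 = 1425501 + 906 = 1426407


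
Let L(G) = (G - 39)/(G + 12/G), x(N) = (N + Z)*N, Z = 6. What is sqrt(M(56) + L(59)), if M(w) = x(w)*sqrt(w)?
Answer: 2*sqrt(1030435 + 21181021064*sqrt(14))/3493 ≈ 161.19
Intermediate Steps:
x(N) = N*(6 + N) (x(N) = (N + 6)*N = (6 + N)*N = N*(6 + N))
L(G) = (-39 + G)/(G + 12/G)
M(w) = w**(3/2)*(6 + w) (M(w) = (w*(6 + w))*sqrt(w) = w**(3/2)*(6 + w))
sqrt(M(56) + L(59)) = sqrt(56**(3/2)*(6 + 56) + 59*(-39 + 59)/(12 + 59**2)) = sqrt((112*sqrt(14))*62 + 59*20/(12 + 3481)) = sqrt(6944*sqrt(14) + 59*20/3493) = sqrt(6944*sqrt(14) + 59*(1/3493)*20) = sqrt(6944*sqrt(14) + 1180/3493) = sqrt(1180/3493 + 6944*sqrt(14))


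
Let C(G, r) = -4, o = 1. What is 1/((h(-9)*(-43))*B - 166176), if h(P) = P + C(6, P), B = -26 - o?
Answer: -1/181269 ≈ -5.5167e-6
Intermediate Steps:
B = -27 (B = -26 - 1*1 = -26 - 1 = -27)
h(P) = -4 + P (h(P) = P - 4 = -4 + P)
1/((h(-9)*(-43))*B - 166176) = 1/(((-4 - 9)*(-43))*(-27) - 166176) = 1/(-13*(-43)*(-27) - 166176) = 1/(559*(-27) - 166176) = 1/(-15093 - 166176) = 1/(-181269) = -1/181269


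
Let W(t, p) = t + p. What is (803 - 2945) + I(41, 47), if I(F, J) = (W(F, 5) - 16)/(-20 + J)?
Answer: -19268/9 ≈ -2140.9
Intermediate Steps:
W(t, p) = p + t
I(F, J) = (-11 + F)/(-20 + J) (I(F, J) = ((5 + F) - 16)/(-20 + J) = (-11 + F)/(-20 + J))
(803 - 2945) + I(41, 47) = (803 - 2945) + (-11 + 41)/(-20 + 47) = -2142 + 30/27 = -2142 + (1/27)*30 = -2142 + 10/9 = -19268/9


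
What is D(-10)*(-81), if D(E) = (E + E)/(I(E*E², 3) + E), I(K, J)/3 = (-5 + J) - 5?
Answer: -1620/31 ≈ -52.258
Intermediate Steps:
I(K, J) = -30 + 3*J (I(K, J) = 3*((-5 + J) - 5) = 3*(-10 + J) = -30 + 3*J)
D(E) = 2*E/(-21 + E) (D(E) = (E + E)/((-30 + 3*3) + E) = (2*E)/((-30 + 9) + E) = (2*E)/(-21 + E) = 2*E/(-21 + E))
D(-10)*(-81) = (2*(-10)/(-21 - 10))*(-81) = (2*(-10)/(-31))*(-81) = (2*(-10)*(-1/31))*(-81) = (20/31)*(-81) = -1620/31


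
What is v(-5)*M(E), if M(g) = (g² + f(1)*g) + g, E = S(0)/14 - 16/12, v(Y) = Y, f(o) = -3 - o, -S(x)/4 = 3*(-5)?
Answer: 310/441 ≈ 0.70295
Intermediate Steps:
S(x) = 60 (S(x) = -12*(-5) = -4*(-15) = 60)
E = 62/21 (E = 60/14 - 16/12 = 60*(1/14) - 16*1/12 = 30/7 - 4/3 = 62/21 ≈ 2.9524)
M(g) = g² - 3*g (M(g) = (g² + (-3 - 1*1)*g) + g = (g² + (-3 - 1)*g) + g = (g² - 4*g) + g = g² - 3*g)
v(-5)*M(E) = -310*(-3 + 62/21)/21 = -310*(-1)/(21*21) = -5*(-62/441) = 310/441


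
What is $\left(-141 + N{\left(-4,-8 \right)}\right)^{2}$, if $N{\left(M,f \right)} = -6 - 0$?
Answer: $21609$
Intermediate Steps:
$N{\left(M,f \right)} = -6$ ($N{\left(M,f \right)} = -6 + 0 = -6$)
$\left(-141 + N{\left(-4,-8 \right)}\right)^{2} = \left(-141 - 6\right)^{2} = \left(-147\right)^{2} = 21609$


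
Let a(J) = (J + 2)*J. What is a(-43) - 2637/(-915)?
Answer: 538594/305 ≈ 1765.9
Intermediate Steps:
a(J) = J*(2 + J) (a(J) = (2 + J)*J = J*(2 + J))
a(-43) - 2637/(-915) = -43*(2 - 43) - 2637/(-915) = -43*(-41) - 2637*(-1)/915 = 1763 - 1*(-879/305) = 1763 + 879/305 = 538594/305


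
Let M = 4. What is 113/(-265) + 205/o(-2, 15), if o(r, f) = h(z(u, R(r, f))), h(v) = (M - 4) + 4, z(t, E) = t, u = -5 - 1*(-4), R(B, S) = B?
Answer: 53873/1060 ≈ 50.824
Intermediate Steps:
u = -1 (u = -5 + 4 = -1)
h(v) = 4 (h(v) = (4 - 4) + 4 = 0 + 4 = 4)
o(r, f) = 4
113/(-265) + 205/o(-2, 15) = 113/(-265) + 205/4 = 113*(-1/265) + 205*(1/4) = -113/265 + 205/4 = 53873/1060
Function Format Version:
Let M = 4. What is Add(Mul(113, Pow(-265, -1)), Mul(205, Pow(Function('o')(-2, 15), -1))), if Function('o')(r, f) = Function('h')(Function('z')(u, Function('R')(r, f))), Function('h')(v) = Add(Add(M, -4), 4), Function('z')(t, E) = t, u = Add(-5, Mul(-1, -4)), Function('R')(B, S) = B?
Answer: Rational(53873, 1060) ≈ 50.824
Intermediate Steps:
u = -1 (u = Add(-5, 4) = -1)
Function('h')(v) = 4 (Function('h')(v) = Add(Add(4, -4), 4) = Add(0, 4) = 4)
Function('o')(r, f) = 4
Add(Mul(113, Pow(-265, -1)), Mul(205, Pow(Function('o')(-2, 15), -1))) = Add(Mul(113, Pow(-265, -1)), Mul(205, Pow(4, -1))) = Add(Mul(113, Rational(-1, 265)), Mul(205, Rational(1, 4))) = Add(Rational(-113, 265), Rational(205, 4)) = Rational(53873, 1060)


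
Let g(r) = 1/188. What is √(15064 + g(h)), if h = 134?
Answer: √133105551/94 ≈ 122.74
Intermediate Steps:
g(r) = 1/188
√(15064 + g(h)) = √(15064 + 1/188) = √(2832033/188) = √133105551/94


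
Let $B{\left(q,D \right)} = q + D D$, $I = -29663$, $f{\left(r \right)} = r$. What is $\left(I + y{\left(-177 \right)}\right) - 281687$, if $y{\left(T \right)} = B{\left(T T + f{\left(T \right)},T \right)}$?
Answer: $-248869$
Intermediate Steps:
$B{\left(q,D \right)} = q + D^{2}$
$y{\left(T \right)} = T + 2 T^{2}$ ($y{\left(T \right)} = \left(T T + T\right) + T^{2} = \left(T^{2} + T\right) + T^{2} = \left(T + T^{2}\right) + T^{2} = T + 2 T^{2}$)
$\left(I + y{\left(-177 \right)}\right) - 281687 = \left(-29663 - 177 \left(1 + 2 \left(-177\right)\right)\right) - 281687 = \left(-29663 - 177 \left(1 - 354\right)\right) - 281687 = \left(-29663 - -62481\right) - 281687 = \left(-29663 + 62481\right) - 281687 = 32818 - 281687 = -248869$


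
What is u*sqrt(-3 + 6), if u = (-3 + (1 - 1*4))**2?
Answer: 36*sqrt(3) ≈ 62.354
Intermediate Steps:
u = 36 (u = (-3 + (1 - 4))**2 = (-3 - 3)**2 = (-6)**2 = 36)
u*sqrt(-3 + 6) = 36*sqrt(-3 + 6) = 36*sqrt(3)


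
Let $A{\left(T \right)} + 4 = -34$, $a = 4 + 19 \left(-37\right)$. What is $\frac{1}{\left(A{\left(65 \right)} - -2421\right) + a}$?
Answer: $\frac{1}{1684} \approx 0.00059382$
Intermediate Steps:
$a = -699$ ($a = 4 - 703 = -699$)
$A{\left(T \right)} = -38$ ($A{\left(T \right)} = -4 - 34 = -38$)
$\frac{1}{\left(A{\left(65 \right)} - -2421\right) + a} = \frac{1}{\left(-38 - -2421\right) - 699} = \frac{1}{\left(-38 + 2421\right) - 699} = \frac{1}{2383 - 699} = \frac{1}{1684}$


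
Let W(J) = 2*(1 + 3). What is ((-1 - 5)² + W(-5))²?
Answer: 1936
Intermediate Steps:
W(J) = 8 (W(J) = 2*4 = 8)
((-1 - 5)² + W(-5))² = ((-1 - 5)² + 8)² = ((-6)² + 8)² = (36 + 8)² = 44² = 1936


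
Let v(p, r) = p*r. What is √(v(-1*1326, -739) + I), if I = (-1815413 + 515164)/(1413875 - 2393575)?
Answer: √9405345782142053/97970 ≈ 989.91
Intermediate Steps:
I = 1300249/979700 (I = -1300249/(-979700) = -1300249*(-1/979700) = 1300249/979700 ≈ 1.3272)
√(v(-1*1326, -739) + I) = √(-1*1326*(-739) + 1300249/979700) = √(-1326*(-739) + 1300249/979700) = √(979914 + 1300249/979700) = √(960023046049/979700) = √9405345782142053/97970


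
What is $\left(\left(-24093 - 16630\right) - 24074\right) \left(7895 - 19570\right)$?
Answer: $756504975$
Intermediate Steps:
$\left(\left(-24093 - 16630\right) - 24074\right) \left(7895 - 19570\right) = \left(-40723 - 24074\right) \left(-11675\right) = \left(-64797\right) \left(-11675\right) = 756504975$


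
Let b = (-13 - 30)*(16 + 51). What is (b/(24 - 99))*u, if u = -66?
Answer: -63382/25 ≈ -2535.3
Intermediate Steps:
b = -2881 (b = -43*67 = -2881)
(b/(24 - 99))*u = -2881/(24 - 99)*(-66) = -2881/(-75)*(-66) = -2881*(-1/75)*(-66) = (2881/75)*(-66) = -63382/25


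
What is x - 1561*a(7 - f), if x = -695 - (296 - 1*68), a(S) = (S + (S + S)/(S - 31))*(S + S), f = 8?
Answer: -30799/8 ≈ -3849.9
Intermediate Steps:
a(S) = 2*S*(S + 2*S/(-31 + S)) (a(S) = (S + (2*S)/(-31 + S))*(2*S) = (S + 2*S/(-31 + S))*(2*S) = 2*S*(S + 2*S/(-31 + S)))
x = -923 (x = -695 - (296 - 68) = -695 - 1*228 = -695 - 228 = -923)
x - 1561*a(7 - f) = -923 - 3122*(7 - 1*8)²*(-29 + (7 - 1*8))/(-31 + (7 - 1*8)) = -923 - 3122*(7 - 8)²*(-29 + (7 - 8))/(-31 + (7 - 8)) = -923 - 3122*(-1)²*(-29 - 1)/(-31 - 1) = -923 - 3122*(-30)/(-32) = -923 - 3122*(-1)*(-30)/32 = -923 - 1561*15/8 = -923 - 23415/8 = -30799/8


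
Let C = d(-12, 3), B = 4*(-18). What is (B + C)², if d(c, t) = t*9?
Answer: 2025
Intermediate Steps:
d(c, t) = 9*t
B = -72
C = 27 (C = 9*3 = 27)
(B + C)² = (-72 + 27)² = (-45)² = 2025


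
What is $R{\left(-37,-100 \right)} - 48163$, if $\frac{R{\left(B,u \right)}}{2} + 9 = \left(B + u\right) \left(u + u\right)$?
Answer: $6619$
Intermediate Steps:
$R{\left(B,u \right)} = -18 + 4 u \left(B + u\right)$ ($R{\left(B,u \right)} = -18 + 2 \left(B + u\right) \left(u + u\right) = -18 + 2 \left(B + u\right) 2 u = -18 + 2 \cdot 2 u \left(B + u\right) = -18 + 4 u \left(B + u\right)$)
$R{\left(-37,-100 \right)} - 48163 = \left(-18 + 4 \left(-100\right)^{2} + 4 \left(-37\right) \left(-100\right)\right) - 48163 = \left(-18 + 4 \cdot 10000 + 14800\right) - 48163 = \left(-18 + 40000 + 14800\right) - 48163 = 54782 - 48163 = 6619$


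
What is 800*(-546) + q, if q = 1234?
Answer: -435566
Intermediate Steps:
800*(-546) + q = 800*(-546) + 1234 = -436800 + 1234 = -435566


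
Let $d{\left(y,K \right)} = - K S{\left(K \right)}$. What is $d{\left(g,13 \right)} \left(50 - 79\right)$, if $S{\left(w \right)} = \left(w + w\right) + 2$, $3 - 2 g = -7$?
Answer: $10556$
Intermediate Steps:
$g = 5$ ($g = \frac{3}{2} - - \frac{7}{2} = \frac{3}{2} + \frac{7}{2} = 5$)
$S{\left(w \right)} = 2 + 2 w$ ($S{\left(w \right)} = 2 w + 2 = 2 + 2 w$)
$d{\left(y,K \right)} = - K \left(2 + 2 K\right)$
$d{\left(g,13 \right)} \left(50 - 79\right) = \left(-2\right) 13 \left(1 + 13\right) \left(50 - 79\right) = \left(-2\right) 13 \cdot 14 \left(-29\right) = \left(-364\right) \left(-29\right) = 10556$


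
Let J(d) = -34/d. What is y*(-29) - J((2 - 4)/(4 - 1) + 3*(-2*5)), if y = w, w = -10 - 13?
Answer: 30631/46 ≈ 665.89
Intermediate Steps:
w = -23
y = -23
y*(-29) - J((2 - 4)/(4 - 1) + 3*(-2*5)) = -23*(-29) - (-34)/((2 - 4)/(4 - 1) + 3*(-2*5)) = 667 - (-34)/(-2/3 + 3*(-10)) = 667 - (-34)/(-2*1/3 - 30) = 667 - (-34)/(-2/3 - 30) = 667 - (-34)/(-92/3) = 667 - (-34)*(-3)/92 = 667 - 1*51/46 = 667 - 51/46 = 30631/46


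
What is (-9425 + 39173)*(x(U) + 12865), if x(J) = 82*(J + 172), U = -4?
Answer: 792516468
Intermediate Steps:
x(J) = 14104 + 82*J (x(J) = 82*(172 + J) = 14104 + 82*J)
(-9425 + 39173)*(x(U) + 12865) = (-9425 + 39173)*((14104 + 82*(-4)) + 12865) = 29748*((14104 - 328) + 12865) = 29748*(13776 + 12865) = 29748*26641 = 792516468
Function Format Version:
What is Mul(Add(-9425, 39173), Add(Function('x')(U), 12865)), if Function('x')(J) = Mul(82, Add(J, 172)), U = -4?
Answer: 792516468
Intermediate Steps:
Function('x')(J) = Add(14104, Mul(82, J)) (Function('x')(J) = Mul(82, Add(172, J)) = Add(14104, Mul(82, J)))
Mul(Add(-9425, 39173), Add(Function('x')(U), 12865)) = Mul(Add(-9425, 39173), Add(Add(14104, Mul(82, -4)), 12865)) = Mul(29748, Add(Add(14104, -328), 12865)) = Mul(29748, Add(13776, 12865)) = Mul(29748, 26641) = 792516468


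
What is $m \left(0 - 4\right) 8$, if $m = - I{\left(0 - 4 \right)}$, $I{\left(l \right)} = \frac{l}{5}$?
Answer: $- \frac{128}{5} \approx -25.6$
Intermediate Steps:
$I{\left(l \right)} = \frac{l}{5}$ ($I{\left(l \right)} = l \frac{1}{5} = \frac{l}{5}$)
$m = \frac{4}{5}$ ($m = - \frac{0 - 4}{5} = - \frac{-4}{5} = \left(-1\right) \left(- \frac{4}{5}\right) = \frac{4}{5} \approx 0.8$)
$m \left(0 - 4\right) 8 = \frac{4 \left(0 - 4\right)}{5} \cdot 8 = \frac{4}{5} \left(-4\right) 8 = \left(- \frac{16}{5}\right) 8 = - \frac{128}{5}$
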